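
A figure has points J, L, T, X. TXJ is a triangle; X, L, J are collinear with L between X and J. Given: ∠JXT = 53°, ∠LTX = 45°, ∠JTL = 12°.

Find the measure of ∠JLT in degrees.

∠JLT = 98°

1. ∠LXT = 53°  [L on ray XJ]
2. ∠TLX = 82°  [△TXL]
3. ∠JLT = 98°  [linear pair at L on XJ]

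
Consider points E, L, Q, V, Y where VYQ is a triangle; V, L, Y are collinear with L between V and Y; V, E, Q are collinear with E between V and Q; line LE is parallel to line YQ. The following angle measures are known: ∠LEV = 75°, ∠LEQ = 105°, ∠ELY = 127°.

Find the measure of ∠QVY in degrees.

∠QVY = 52°

1. ∠ELV = 53°  [linear pair at L on VY]
2. ∠EVL = 52°  [△VLE]
3. ∠QVY = 52°  [L on VY, E on VQ]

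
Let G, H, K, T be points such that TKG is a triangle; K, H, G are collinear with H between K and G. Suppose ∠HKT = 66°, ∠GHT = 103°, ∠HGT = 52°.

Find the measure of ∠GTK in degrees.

∠GTK = 62°

1. ∠GKT = 66°  [H on ray KG]
2. ∠KGT = 52°  [H on ray GK]
3. ∠GTK = 62°  [△TKG]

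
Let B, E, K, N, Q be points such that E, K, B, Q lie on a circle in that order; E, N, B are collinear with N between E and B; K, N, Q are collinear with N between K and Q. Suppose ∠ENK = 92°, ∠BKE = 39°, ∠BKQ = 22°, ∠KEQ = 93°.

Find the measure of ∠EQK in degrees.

∠EQK = 70°

1. ∠BNQ = 92°  [vertical angles at N]
2. ∠BEQ = 22°  [same arc BQ]
3. ∠ENQ = 88°  [linear pair at N on EB]
4. ∠EQK = 70°  [△ENQ]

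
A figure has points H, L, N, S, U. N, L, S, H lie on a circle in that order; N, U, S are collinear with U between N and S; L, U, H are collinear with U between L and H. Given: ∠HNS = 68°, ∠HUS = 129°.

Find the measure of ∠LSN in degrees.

∠LSN = 61°

1. ∠HLS = 68°  [same arc SH]
2. ∠LUN = 129°  [vertical angles at U]
3. ∠LUS = 51°  [linear pair at U on NS]
4. ∠LSN = 61°  [△LUS]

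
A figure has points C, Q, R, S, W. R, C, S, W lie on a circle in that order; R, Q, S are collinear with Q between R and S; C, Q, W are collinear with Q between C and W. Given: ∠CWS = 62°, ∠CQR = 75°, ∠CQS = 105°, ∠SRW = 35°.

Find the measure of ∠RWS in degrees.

∠RWS = 102°

1. ∠SQW = 75°  [vertical angles at Q]
2. ∠RSW = 43°  [△SQW]
3. ∠RWS = 102°  [△RSW]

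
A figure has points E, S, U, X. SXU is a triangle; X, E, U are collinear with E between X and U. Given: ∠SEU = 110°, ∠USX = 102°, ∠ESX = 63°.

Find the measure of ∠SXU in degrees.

∠SXU = 47°

1. ∠SEX = 70°  [linear pair at E on XU]
2. ∠EXS = 47°  [△SXE]
3. ∠SXU = 47°  [E on ray XU]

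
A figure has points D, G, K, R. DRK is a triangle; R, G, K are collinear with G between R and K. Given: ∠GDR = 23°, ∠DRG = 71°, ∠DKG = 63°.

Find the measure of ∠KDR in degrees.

1. ∠DRK = 71°  [G on ray RK]
2. ∠DKR = 63°  [G on ray KR]
3. ∠KDR = 46°  [△DRK]

∠KDR = 46°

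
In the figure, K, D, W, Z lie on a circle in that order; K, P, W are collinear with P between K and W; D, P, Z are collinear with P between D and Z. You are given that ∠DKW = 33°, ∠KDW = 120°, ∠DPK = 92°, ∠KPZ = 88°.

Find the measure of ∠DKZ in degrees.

1. ∠DWK = 27°  [△KDW]
2. ∠KDZ = 55°  [△KPD]
3. ∠DZK = 27°  [same arc KD]
4. ∠DKZ = 98°  [△KDZ]

∠DKZ = 98°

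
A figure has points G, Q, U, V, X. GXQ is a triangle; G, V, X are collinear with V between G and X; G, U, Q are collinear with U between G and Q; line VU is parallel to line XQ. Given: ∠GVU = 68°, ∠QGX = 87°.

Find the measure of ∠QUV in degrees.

∠QUV = 155°

1. ∠GXQ = 68°  [VU∥XQ, corresponding at V]
2. ∠GQX = 25°  [△GXQ]
3. ∠GUV = 25°  [VU∥XQ, corresponding at U]
4. ∠QUV = 155°  [linear pair at U on GQ]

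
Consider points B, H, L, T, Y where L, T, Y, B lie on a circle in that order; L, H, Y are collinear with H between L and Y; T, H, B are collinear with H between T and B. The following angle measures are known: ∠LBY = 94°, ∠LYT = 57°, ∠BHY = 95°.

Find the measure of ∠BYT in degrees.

∠BYT = 105°

1. ∠LTY = 86°  [cyclic LTYB, opposite ∠T+∠B]
2. ∠LBT = 57°  [same arc LT]
3. ∠TLY = 37°  [△LTY]
4. ∠BHL = 85°  [linear pair at H on LY]
5. ∠BLY = 38°  [△LHB]
6. ∠TBY = 37°  [same arc TY]
7. ∠BTY = 38°  [same arc YB]
8. ∠BYT = 105°  [△TYB]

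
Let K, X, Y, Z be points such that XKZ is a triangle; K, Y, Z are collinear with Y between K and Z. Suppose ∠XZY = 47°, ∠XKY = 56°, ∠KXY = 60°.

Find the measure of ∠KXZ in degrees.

1. ∠KZX = 47°  [Y on ray ZK]
2. ∠XKZ = 56°  [Y on ray KZ]
3. ∠KXZ = 77°  [△XKZ]

∠KXZ = 77°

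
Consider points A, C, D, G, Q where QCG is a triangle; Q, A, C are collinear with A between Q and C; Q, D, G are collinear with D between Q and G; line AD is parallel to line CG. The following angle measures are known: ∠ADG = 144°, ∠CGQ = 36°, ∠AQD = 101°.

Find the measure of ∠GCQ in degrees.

1. ∠ADQ = 36°  [linear pair at D on QG]
2. ∠DAQ = 43°  [△QAD]
3. ∠GCQ = 43°  [AD∥CG, corresponding at A]

∠GCQ = 43°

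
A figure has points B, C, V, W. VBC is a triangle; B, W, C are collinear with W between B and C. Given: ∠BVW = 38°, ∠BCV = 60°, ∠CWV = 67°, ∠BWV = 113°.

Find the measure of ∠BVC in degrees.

∠BVC = 91°

1. ∠VBW = 29°  [△VBW]
2. ∠CBV = 29°  [W on ray BC]
3. ∠BVC = 91°  [△VBC]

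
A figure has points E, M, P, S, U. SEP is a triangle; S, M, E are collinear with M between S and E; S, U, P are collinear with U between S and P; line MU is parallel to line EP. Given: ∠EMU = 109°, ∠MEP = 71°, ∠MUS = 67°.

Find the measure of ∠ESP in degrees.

1. ∠PES = 71°  [M on ray ES]
2. ∠EPS = 67°  [MU∥EP, corresponding at U]
3. ∠ESP = 42°  [△SEP]

∠ESP = 42°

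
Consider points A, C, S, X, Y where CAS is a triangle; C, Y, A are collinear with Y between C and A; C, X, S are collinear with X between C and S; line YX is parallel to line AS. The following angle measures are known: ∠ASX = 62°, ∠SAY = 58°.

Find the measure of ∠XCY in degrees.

∠XCY = 60°

1. ∠ASC = 62°  [X on ray SC]
2. ∠CAS = 58°  [Y on ray AC]
3. ∠ACS = 60°  [△CAS]
4. ∠XCY = 60°  [Y on CA, X on CS]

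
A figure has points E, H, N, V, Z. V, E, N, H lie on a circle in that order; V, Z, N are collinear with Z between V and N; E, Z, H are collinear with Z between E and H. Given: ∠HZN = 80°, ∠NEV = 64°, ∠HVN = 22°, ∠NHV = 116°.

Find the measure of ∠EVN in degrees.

1. ∠EZV = 80°  [vertical angles at Z]
2. ∠HEN = 22°  [same arc NH]
3. ∠EZN = 100°  [linear pair at Z on VN]
4. ∠ENV = 58°  [△EZN]
5. ∠EVN = 58°  [△VEN]

∠EVN = 58°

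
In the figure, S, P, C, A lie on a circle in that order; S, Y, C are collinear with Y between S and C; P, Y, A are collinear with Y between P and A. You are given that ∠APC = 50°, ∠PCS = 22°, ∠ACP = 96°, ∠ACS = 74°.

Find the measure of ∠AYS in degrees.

1. ∠ASC = 50°  [same arc CA]
2. ∠PAS = 22°  [same arc SP]
3. ∠AYS = 108°  [△SYA]

∠AYS = 108°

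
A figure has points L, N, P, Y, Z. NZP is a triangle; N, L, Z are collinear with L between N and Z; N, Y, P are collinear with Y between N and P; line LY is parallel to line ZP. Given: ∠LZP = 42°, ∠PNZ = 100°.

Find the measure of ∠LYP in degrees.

∠LYP = 142°

1. ∠NZP = 42°  [L on ray ZN]
2. ∠NPZ = 38°  [△NZP]
3. ∠LYN = 38°  [LY∥ZP, corresponding at Y]
4. ∠LYP = 142°  [linear pair at Y on NP]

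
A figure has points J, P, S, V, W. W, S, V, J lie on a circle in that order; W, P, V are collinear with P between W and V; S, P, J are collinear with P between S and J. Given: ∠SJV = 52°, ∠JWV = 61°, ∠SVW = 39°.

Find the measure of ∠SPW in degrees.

1. ∠JSV = 61°  [same arc VJ]
2. ∠SPV = 80°  [△SPV]
3. ∠SPW = 100°  [linear pair at P on WV]

∠SPW = 100°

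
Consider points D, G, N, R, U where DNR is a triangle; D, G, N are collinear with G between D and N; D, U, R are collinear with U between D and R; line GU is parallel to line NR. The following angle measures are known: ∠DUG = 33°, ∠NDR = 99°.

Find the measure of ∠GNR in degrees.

∠GNR = 48°

1. ∠DRN = 33°  [GU∥NR, corresponding at U]
2. ∠DNR = 48°  [△DNR]
3. ∠GNR = 48°  [G on ray ND]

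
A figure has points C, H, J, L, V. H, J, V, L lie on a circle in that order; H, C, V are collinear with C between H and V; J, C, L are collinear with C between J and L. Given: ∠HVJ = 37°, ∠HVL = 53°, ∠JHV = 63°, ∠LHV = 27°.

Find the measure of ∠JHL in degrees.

∠JHL = 90°

1. ∠HLJ = 37°  [same arc HJ]
2. ∠HJL = 53°  [same arc HL]
3. ∠JHL = 90°  [△HJL]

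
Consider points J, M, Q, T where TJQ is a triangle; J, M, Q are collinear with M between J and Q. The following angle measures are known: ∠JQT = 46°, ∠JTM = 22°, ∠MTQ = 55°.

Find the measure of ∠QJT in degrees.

1. ∠MQT = 46°  [M on ray QJ]
2. ∠QMT = 79°  [△TMQ]
3. ∠JMT = 101°  [linear pair at M on JQ]
4. ∠MJT = 57°  [△TJM]
5. ∠QJT = 57°  [M on ray JQ]

∠QJT = 57°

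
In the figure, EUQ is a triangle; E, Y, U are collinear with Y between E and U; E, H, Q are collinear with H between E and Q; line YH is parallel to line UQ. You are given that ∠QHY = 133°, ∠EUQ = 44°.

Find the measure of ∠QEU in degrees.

1. ∠EHY = 47°  [linear pair at H on EQ]
2. ∠EYH = 44°  [YH∥UQ, corresponding at Y]
3. ∠HEY = 89°  [△EYH]
4. ∠QEU = 89°  [Y on EU, H on EQ]

∠QEU = 89°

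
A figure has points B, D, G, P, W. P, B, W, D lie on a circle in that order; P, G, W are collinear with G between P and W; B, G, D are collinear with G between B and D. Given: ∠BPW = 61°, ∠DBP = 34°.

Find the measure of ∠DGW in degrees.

∠DGW = 85°

1. ∠BDW = 61°  [same arc BW]
2. ∠DWP = 34°  [same arc PD]
3. ∠DGW = 85°  [△WGD]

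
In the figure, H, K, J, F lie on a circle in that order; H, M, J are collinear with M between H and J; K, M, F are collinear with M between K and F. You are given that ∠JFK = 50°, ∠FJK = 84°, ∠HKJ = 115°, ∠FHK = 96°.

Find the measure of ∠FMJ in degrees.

1. ∠FKJ = 46°  [△KJF]
2. ∠HFJ = 65°  [cyclic HKJF, opposite ∠K+∠F]
3. ∠FHJ = 46°  [same arc JF]
4. ∠FJH = 69°  [△HJF]
5. ∠FMJ = 61°  [△JMF]

∠FMJ = 61°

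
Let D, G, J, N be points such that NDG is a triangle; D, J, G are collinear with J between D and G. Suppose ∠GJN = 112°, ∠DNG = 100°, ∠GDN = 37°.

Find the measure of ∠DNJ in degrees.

∠DNJ = 75°

1. ∠DJN = 68°  [linear pair at J on DG]
2. ∠JDN = 37°  [J on ray DG]
3. ∠DNJ = 75°  [△NDJ]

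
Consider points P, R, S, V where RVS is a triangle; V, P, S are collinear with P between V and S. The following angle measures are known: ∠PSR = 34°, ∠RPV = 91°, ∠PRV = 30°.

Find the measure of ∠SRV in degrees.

1. ∠RSV = 34°  [P on ray SV]
2. ∠PVR = 59°  [△RVP]
3. ∠RVS = 59°  [P on ray VS]
4. ∠SRV = 87°  [△RVS]

∠SRV = 87°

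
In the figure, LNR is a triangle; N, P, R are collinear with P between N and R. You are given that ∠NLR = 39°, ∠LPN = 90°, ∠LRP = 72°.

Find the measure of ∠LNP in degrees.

∠LNP = 69°

1. ∠LRN = 72°  [P on ray RN]
2. ∠LNR = 69°  [△LNR]
3. ∠LNP = 69°  [P on ray NR]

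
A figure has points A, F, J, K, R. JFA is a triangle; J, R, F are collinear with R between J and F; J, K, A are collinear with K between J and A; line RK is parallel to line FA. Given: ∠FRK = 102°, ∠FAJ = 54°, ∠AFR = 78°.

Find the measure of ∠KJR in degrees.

∠KJR = 48°

1. ∠JRK = 78°  [linear pair at R on JF]
2. ∠JKR = 54°  [RK∥FA, corresponding at K]
3. ∠KJR = 48°  [△JRK]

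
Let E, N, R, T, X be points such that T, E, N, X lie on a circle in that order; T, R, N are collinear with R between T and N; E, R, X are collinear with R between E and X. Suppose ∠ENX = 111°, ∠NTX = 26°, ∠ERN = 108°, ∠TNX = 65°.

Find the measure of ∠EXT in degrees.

∠EXT = 46°

1. ∠ETX = 69°  [cyclic TENX, opposite ∠T+∠N]
2. ∠TEX = 65°  [same arc TX]
3. ∠EXT = 46°  [△TEX]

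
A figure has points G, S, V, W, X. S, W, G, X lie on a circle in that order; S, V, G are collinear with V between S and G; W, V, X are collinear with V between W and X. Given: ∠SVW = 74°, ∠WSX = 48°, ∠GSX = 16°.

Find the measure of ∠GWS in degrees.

∠GWS = 90°

1. ∠GVW = 106°  [linear pair at V on SG]
2. ∠WGX = 132°  [cyclic SWGX, opposite ∠S+∠G]
3. ∠GWX = 16°  [same arc GX]
4. ∠SGW = 58°  [△WVG]
5. ∠GXW = 32°  [△WGX]
6. ∠GSW = 32°  [same arc WG]
7. ∠GWS = 90°  [△SWG]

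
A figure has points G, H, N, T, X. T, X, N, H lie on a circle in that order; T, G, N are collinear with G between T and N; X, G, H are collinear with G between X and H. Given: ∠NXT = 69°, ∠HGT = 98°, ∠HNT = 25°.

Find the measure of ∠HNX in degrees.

1. ∠NHT = 111°  [cyclic TXNH, opposite ∠X+∠H]
2. ∠HGN = 82°  [linear pair at G on TN]
3. ∠HTN = 44°  [△TNH]
4. ∠NHX = 73°  [△NGH]
5. ∠HXN = 44°  [same arc NH]
6. ∠HNX = 63°  [△XNH]

∠HNX = 63°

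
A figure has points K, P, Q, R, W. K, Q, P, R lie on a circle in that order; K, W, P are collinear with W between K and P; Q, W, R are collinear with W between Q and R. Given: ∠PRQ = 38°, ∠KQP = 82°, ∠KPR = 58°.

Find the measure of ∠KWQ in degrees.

∠KWQ = 84°

1. ∠PKQ = 38°  [same arc QP]
2. ∠KQR = 58°  [same arc KR]
3. ∠KWQ = 84°  [△KWQ]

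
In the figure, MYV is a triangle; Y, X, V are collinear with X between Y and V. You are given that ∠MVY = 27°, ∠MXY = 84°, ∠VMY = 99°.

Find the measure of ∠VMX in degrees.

1. ∠MVX = 27°  [X on ray VY]
2. ∠MXV = 96°  [linear pair at X on YV]
3. ∠VMX = 57°  [△MXV]

∠VMX = 57°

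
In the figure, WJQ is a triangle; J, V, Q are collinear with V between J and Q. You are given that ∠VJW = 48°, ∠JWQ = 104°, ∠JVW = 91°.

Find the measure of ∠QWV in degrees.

1. ∠QJW = 48°  [V on ray JQ]
2. ∠JQW = 28°  [△WJQ]
3. ∠QVW = 89°  [linear pair at V on JQ]
4. ∠VQW = 28°  [V on ray QJ]
5. ∠QWV = 63°  [△WVQ]

∠QWV = 63°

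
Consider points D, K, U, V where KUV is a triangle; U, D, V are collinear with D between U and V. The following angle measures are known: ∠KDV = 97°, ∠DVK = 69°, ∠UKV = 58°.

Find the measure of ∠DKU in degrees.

∠DKU = 44°

1. ∠KDU = 83°  [linear pair at D on UV]
2. ∠KVU = 69°  [D on ray VU]
3. ∠KUV = 53°  [△KUV]
4. ∠DUK = 53°  [D on ray UV]
5. ∠DKU = 44°  [△KUD]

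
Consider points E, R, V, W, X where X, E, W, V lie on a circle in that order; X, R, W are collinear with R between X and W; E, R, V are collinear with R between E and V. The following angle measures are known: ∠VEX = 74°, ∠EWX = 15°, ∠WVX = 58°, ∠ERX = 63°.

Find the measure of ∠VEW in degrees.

∠VEW = 48°

1. ∠VWX = 74°  [same arc XV]
2. ∠VXW = 48°  [△XWV]
3. ∠VEW = 48°  [same arc WV]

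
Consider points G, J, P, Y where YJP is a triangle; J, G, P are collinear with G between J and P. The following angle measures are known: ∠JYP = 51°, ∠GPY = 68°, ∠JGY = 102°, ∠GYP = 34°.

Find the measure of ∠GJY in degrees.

∠GJY = 61°

1. ∠JPY = 68°  [G on ray PJ]
2. ∠PJY = 61°  [△YJP]
3. ∠GJY = 61°  [G on ray JP]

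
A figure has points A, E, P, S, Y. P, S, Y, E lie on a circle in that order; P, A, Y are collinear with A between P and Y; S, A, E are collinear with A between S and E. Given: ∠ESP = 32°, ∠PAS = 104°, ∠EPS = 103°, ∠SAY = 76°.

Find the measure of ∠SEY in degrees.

1. ∠EYP = 32°  [same arc PE]
2. ∠EAY = 104°  [vertical angles at A]
3. ∠SEY = 44°  [△YAE]

∠SEY = 44°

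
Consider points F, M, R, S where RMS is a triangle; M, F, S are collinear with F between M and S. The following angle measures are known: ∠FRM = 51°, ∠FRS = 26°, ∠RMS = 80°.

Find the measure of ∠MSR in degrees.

1. ∠FMR = 80°  [F on ray MS]
2. ∠MFR = 49°  [△RMF]
3. ∠RFS = 131°  [linear pair at F on MS]
4. ∠FSR = 23°  [△RFS]
5. ∠MSR = 23°  [F on ray SM]

∠MSR = 23°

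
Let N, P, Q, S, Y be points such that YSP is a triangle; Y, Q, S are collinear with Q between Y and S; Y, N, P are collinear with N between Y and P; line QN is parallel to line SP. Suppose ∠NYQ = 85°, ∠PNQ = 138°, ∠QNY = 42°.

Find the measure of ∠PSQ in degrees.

1. ∠NQY = 53°  [△YQN]
2. ∠NQS = 127°  [linear pair at Q on YS]
3. ∠PSQ = 53°  [QN∥SP, co-interior at S–Q]

∠PSQ = 53°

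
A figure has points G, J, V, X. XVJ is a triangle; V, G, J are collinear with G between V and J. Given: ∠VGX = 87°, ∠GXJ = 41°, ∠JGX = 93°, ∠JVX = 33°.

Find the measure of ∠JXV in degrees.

∠JXV = 101°

1. ∠GJX = 46°  [△XGJ]
2. ∠VJX = 46°  [G on ray JV]
3. ∠JXV = 101°  [△XVJ]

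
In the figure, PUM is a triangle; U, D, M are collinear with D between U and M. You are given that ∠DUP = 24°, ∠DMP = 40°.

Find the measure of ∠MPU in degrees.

∠MPU = 116°

1. ∠MUP = 24°  [D on ray UM]
2. ∠PMU = 40°  [D on ray MU]
3. ∠MPU = 116°  [△PUM]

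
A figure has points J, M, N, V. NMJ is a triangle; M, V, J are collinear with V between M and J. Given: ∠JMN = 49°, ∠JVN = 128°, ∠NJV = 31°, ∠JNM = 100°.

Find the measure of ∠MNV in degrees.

1. ∠NMV = 49°  [V on ray MJ]
2. ∠MVN = 52°  [linear pair at V on MJ]
3. ∠MNV = 79°  [△NMV]

∠MNV = 79°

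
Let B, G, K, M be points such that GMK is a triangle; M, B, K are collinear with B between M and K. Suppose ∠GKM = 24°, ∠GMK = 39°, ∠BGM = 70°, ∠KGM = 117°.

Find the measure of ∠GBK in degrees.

∠GBK = 109°

1. ∠BMG = 39°  [B on ray MK]
2. ∠GBM = 71°  [△GMB]
3. ∠GBK = 109°  [linear pair at B on MK]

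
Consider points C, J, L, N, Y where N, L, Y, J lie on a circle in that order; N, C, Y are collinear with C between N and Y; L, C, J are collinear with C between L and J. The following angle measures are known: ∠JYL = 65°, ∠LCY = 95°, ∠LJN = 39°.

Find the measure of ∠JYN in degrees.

1. ∠JNL = 115°  [cyclic NLYJ, opposite ∠N+∠Y]
2. ∠JLN = 26°  [△NLJ]
3. ∠JYN = 26°  [same arc NJ]

∠JYN = 26°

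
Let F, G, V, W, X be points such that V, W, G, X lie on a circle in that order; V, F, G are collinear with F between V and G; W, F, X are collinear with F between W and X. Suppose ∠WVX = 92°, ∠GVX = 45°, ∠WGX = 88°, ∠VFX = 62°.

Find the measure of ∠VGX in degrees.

1. ∠GWX = 45°  [same arc GX]
2. ∠GXW = 47°  [△WGX]
3. ∠GFX = 118°  [linear pair at F on VG]
4. ∠VGX = 15°  [△GFX]

∠VGX = 15°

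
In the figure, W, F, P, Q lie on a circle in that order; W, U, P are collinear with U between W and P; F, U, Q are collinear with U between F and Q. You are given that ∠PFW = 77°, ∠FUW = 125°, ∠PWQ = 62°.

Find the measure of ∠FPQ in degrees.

∠FPQ = 78°

1. ∠PQW = 103°  [cyclic WFPQ, opposite ∠F+∠Q]
2. ∠PUQ = 125°  [vertical angles at U]
3. ∠PFQ = 62°  [same arc PQ]
4. ∠QPW = 15°  [△WPQ]
5. ∠FQP = 40°  [△PUQ]
6. ∠FPQ = 78°  [△FPQ]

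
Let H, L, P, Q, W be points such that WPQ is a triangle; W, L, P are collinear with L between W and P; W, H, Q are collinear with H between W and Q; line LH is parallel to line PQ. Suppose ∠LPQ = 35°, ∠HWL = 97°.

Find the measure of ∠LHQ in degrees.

1. ∠QPW = 35°  [L on ray PW]
2. ∠PWQ = 97°  [L on WP, H on WQ]
3. ∠PQW = 48°  [△WPQ]
4. ∠LHW = 48°  [LH∥PQ, corresponding at H]
5. ∠LHQ = 132°  [linear pair at H on WQ]

∠LHQ = 132°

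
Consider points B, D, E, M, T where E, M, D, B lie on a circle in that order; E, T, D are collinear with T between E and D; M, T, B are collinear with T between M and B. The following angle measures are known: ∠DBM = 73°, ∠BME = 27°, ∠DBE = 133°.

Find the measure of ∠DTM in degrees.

1. ∠DEM = 73°  [same arc MD]
2. ∠ETM = 80°  [△ETM]
3. ∠DTM = 100°  [linear pair at T on ED]

∠DTM = 100°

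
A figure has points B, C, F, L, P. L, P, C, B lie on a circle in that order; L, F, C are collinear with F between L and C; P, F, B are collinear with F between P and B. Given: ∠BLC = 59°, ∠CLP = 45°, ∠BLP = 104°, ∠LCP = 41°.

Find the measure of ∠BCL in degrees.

∠BCL = 35°

1. ∠CPL = 94°  [△LPC]
2. ∠CBL = 86°  [cyclic LPCB, opposite ∠P+∠B]
3. ∠BCL = 35°  [△LCB]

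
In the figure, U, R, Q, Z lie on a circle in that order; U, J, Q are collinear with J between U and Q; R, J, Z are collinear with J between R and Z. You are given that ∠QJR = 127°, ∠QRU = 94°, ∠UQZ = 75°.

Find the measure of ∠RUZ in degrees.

1. ∠UJZ = 127°  [vertical angles at J]
2. ∠QZU = 86°  [cyclic URQZ, opposite ∠R+∠Z]
3. ∠URZ = 75°  [same arc UZ]
4. ∠QUZ = 19°  [△UQZ]
5. ∠RZU = 34°  [△UJZ]
6. ∠RUZ = 71°  [△URZ]

∠RUZ = 71°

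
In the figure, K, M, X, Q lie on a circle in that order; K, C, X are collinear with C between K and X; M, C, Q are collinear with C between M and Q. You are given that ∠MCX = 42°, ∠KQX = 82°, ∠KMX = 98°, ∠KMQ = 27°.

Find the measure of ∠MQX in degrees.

∠MQX = 15°

1. ∠KCQ = 42°  [vertical angles at C]
2. ∠KXQ = 27°  [same arc KQ]
3. ∠QCX = 138°  [linear pair at C on KX]
4. ∠MQX = 15°  [△XCQ]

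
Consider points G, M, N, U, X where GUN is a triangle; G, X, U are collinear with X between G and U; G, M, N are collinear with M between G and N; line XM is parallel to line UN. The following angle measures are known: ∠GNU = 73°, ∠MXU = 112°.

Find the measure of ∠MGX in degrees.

1. ∠GMX = 73°  [XM∥UN, corresponding at M]
2. ∠GXM = 68°  [linear pair at X on GU]
3. ∠MGX = 39°  [△GXM]

∠MGX = 39°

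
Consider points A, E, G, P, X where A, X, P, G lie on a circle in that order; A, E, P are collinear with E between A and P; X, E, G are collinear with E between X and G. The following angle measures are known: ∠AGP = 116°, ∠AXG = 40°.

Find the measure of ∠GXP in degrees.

∠GXP = 24°

1. ∠APG = 40°  [same arc AG]
2. ∠GAP = 24°  [△APG]
3. ∠GXP = 24°  [same arc PG]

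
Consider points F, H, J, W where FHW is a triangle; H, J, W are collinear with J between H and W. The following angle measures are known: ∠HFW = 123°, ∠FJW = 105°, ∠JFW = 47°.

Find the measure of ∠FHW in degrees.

∠FHW = 29°

1. ∠FWJ = 28°  [△FJW]
2. ∠FWH = 28°  [J on ray WH]
3. ∠FHW = 29°  [△FHW]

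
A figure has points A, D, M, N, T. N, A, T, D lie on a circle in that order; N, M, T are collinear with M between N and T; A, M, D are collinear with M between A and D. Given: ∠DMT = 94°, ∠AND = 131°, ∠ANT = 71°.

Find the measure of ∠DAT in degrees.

∠DAT = 60°

1. ∠ATD = 49°  [cyclic NATD, opposite ∠N+∠T]
2. ∠ADT = 71°  [same arc AT]
3. ∠DAT = 60°  [△ATD]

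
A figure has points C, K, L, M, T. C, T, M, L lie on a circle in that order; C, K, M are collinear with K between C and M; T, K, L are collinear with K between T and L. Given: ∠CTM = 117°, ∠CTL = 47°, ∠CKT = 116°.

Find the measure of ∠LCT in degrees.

1. ∠CLM = 63°  [cyclic CTML, opposite ∠T+∠L]
2. ∠CML = 47°  [same arc CL]
3. ∠LKM = 116°  [vertical angles at K]
4. ∠LCM = 70°  [△CML]
5. ∠CKL = 64°  [linear pair at K on CM]
6. ∠CLT = 46°  [△CKL]
7. ∠LCT = 87°  [△CTL]

∠LCT = 87°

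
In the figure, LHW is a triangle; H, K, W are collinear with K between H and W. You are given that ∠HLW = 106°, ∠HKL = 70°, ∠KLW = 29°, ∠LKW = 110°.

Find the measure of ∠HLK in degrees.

1. ∠KWL = 41°  [△LKW]
2. ∠HWL = 41°  [K on ray WH]
3. ∠LHW = 33°  [△LHW]
4. ∠KHL = 33°  [K on ray HW]
5. ∠HLK = 77°  [△LHK]

∠HLK = 77°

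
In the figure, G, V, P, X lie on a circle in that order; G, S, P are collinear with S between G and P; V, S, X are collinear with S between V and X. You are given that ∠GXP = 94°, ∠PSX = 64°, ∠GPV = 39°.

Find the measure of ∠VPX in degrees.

∠VPX = 100°

1. ∠GVP = 86°  [cyclic GVPX, opposite ∠V+∠X]
2. ∠GSV = 64°  [vertical angles at S]
3. ∠GXV = 39°  [same arc GV]
4. ∠PGV = 55°  [△GVP]
5. ∠GVX = 61°  [△GSV]
6. ∠VGX = 80°  [△GVX]
7. ∠VPX = 100°  [cyclic GVPX, opposite ∠G+∠P]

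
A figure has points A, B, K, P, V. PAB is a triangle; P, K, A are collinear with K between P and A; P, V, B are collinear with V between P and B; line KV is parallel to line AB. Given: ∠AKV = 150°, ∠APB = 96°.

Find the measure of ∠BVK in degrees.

1. ∠PKV = 30°  [linear pair at K on PA]
2. ∠KPV = 96°  [K on PA, V on PB]
3. ∠KVP = 54°  [△PKV]
4. ∠BVK = 126°  [linear pair at V on PB]

∠BVK = 126°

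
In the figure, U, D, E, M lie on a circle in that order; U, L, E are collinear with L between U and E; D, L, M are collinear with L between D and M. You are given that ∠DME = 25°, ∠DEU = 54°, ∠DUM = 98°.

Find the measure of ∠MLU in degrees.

1. ∠DUE = 25°  [same arc DE]
2. ∠DMU = 54°  [same arc UD]
3. ∠MDU = 28°  [△UDM]
4. ∠DLU = 127°  [△ULD]
5. ∠ELM = 127°  [vertical angles at L]
6. ∠MLU = 53°  [linear pair at L on UE]

∠MLU = 53°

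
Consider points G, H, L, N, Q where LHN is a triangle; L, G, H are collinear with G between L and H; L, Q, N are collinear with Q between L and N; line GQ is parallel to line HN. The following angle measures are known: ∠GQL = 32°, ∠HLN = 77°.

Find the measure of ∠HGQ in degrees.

1. ∠HNL = 32°  [GQ∥HN, corresponding at Q]
2. ∠LHN = 71°  [△LHN]
3. ∠LGQ = 71°  [GQ∥HN, corresponding at G]
4. ∠HGQ = 109°  [linear pair at G on LH]

∠HGQ = 109°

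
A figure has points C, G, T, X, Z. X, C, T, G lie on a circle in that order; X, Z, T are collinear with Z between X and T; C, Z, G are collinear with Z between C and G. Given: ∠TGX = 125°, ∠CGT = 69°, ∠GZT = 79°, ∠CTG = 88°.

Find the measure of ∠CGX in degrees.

1. ∠GCT = 23°  [△CTG]
2. ∠GZX = 101°  [linear pair at Z on XT]
3. ∠GXT = 23°  [same arc TG]
4. ∠CGX = 56°  [△XZG]

∠CGX = 56°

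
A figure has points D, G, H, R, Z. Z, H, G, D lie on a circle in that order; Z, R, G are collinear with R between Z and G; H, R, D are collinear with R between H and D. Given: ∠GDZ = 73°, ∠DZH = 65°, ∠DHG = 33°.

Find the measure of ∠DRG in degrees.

1. ∠DGH = 115°  [cyclic ZHGD, opposite ∠Z+∠G]
2. ∠DZG = 33°  [same arc GD]
3. ∠GDH = 32°  [△HGD]
4. ∠DGZ = 74°  [△ZGD]
5. ∠DRG = 74°  [△GRD]

∠DRG = 74°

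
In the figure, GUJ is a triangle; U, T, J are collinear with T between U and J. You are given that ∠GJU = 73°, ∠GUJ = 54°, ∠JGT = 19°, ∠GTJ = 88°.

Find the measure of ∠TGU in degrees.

1. ∠GUT = 54°  [T on ray UJ]
2. ∠GTU = 92°  [linear pair at T on UJ]
3. ∠TGU = 34°  [△GUT]

∠TGU = 34°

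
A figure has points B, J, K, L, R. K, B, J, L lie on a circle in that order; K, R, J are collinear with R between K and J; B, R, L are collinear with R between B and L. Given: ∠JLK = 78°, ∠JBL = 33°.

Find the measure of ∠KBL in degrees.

1. ∠JKL = 33°  [same arc JL]
2. ∠KJL = 69°  [△KJL]
3. ∠KBL = 69°  [same arc KL]

∠KBL = 69°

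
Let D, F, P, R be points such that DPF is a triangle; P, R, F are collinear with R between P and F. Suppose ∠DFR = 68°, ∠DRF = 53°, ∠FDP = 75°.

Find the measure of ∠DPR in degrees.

1. ∠DFP = 68°  [R on ray FP]
2. ∠DPF = 37°  [△DPF]
3. ∠DPR = 37°  [R on ray PF]

∠DPR = 37°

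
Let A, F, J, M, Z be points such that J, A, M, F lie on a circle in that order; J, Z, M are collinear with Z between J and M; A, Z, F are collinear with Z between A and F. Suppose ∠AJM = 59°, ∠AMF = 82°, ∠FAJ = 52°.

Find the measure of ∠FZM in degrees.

1. ∠AFM = 59°  [same arc AM]
2. ∠FMJ = 52°  [same arc JF]
3. ∠FZM = 69°  [△MZF]

∠FZM = 69°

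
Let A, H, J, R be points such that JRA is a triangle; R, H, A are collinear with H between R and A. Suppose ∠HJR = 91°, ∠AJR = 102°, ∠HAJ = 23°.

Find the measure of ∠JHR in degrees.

∠JHR = 34°

1. ∠JAR = 23°  [H on ray AR]
2. ∠ARJ = 55°  [△JRA]
3. ∠HRJ = 55°  [H on ray RA]
4. ∠JHR = 34°  [△JRH]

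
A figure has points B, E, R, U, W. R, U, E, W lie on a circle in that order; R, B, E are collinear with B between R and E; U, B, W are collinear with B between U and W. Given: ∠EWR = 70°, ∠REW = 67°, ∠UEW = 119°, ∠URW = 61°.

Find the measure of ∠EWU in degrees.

∠EWU = 18°

1. ∠ERW = 43°  [△REW]
2. ∠EUW = 43°  [same arc EW]
3. ∠EWU = 18°  [△UEW]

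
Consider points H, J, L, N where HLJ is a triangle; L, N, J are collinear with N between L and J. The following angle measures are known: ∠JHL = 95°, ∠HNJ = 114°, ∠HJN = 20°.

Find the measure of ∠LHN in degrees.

1. ∠HNL = 66°  [linear pair at N on LJ]
2. ∠HJL = 20°  [N on ray JL]
3. ∠HLJ = 65°  [△HLJ]
4. ∠HLN = 65°  [N on ray LJ]
5. ∠LHN = 49°  [△HLN]

∠LHN = 49°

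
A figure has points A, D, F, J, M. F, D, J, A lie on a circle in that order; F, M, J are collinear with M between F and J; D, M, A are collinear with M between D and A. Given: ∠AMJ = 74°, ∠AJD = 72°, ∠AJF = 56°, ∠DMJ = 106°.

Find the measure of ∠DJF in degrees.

1. ∠DAJ = 50°  [△JMA]
2. ∠ADJ = 58°  [△DJA]
3. ∠DJF = 16°  [△DMJ]

∠DJF = 16°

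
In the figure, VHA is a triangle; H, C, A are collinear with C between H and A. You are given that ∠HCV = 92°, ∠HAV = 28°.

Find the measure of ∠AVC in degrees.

∠AVC = 64°

1. ∠ACV = 88°  [linear pair at C on HA]
2. ∠CAV = 28°  [C on ray AH]
3. ∠AVC = 64°  [△VCA]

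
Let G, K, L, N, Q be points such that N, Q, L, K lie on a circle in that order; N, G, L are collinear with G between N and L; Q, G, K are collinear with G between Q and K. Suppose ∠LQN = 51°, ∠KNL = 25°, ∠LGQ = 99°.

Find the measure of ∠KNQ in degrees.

∠KNQ = 98°

1. ∠LKN = 129°  [cyclic NQLK, opposite ∠Q+∠K]
2. ∠KLN = 26°  [△NLK]
3. ∠KGN = 99°  [vertical angles at G]
4. ∠KQN = 26°  [same arc NK]
5. ∠NKQ = 56°  [△NGK]
6. ∠KNQ = 98°  [△NQK]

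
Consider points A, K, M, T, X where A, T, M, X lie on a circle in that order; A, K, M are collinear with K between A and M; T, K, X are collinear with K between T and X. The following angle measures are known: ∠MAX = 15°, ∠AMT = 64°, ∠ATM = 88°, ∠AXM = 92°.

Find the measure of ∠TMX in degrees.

∠TMX = 137°

1. ∠AMX = 73°  [△AMX]
2. ∠AXT = 64°  [same arc AT]
3. ∠ATX = 73°  [same arc AX]
4. ∠TAX = 43°  [△ATX]
5. ∠TMX = 137°  [cyclic ATMX, opposite ∠A+∠M]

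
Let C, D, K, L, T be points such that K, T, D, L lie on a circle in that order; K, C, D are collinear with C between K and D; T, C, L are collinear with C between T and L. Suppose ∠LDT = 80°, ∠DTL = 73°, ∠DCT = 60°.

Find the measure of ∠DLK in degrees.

∠DLK = 74°

1. ∠DLT = 27°  [△TDL]
2. ∠KDT = 47°  [△TCD]
3. ∠DKT = 27°  [same arc TD]
4. ∠DTK = 106°  [△KTD]
5. ∠DLK = 74°  [cyclic KTDL, opposite ∠T+∠L]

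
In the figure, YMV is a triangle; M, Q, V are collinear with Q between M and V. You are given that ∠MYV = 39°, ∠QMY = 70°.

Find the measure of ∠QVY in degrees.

1. ∠VMY = 70°  [Q on ray MV]
2. ∠MVY = 71°  [△YMV]
3. ∠QVY = 71°  [Q on ray VM]

∠QVY = 71°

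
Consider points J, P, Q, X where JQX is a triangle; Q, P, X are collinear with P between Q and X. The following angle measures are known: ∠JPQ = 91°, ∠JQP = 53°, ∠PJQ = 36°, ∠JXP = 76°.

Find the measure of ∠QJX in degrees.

∠QJX = 51°

1. ∠JQX = 53°  [P on ray QX]
2. ∠JXQ = 76°  [P on ray XQ]
3. ∠QJX = 51°  [△JQX]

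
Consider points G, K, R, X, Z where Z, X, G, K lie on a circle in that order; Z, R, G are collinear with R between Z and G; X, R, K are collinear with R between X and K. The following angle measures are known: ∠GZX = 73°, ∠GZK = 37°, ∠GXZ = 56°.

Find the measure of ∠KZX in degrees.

∠KZX = 110°

1. ∠GKX = 73°  [same arc XG]
2. ∠GXK = 37°  [same arc GK]
3. ∠KGX = 70°  [△XGK]
4. ∠KZX = 110°  [cyclic ZXGK, opposite ∠Z+∠G]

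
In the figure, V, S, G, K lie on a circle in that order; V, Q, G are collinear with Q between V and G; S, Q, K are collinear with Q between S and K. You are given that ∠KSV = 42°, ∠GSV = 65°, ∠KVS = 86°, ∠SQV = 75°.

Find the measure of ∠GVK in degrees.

1. ∠KGV = 42°  [same arc VK]
2. ∠GKV = 115°  [cyclic VSGK, opposite ∠S+∠K]
3. ∠GVK = 23°  [△VGK]

∠GVK = 23°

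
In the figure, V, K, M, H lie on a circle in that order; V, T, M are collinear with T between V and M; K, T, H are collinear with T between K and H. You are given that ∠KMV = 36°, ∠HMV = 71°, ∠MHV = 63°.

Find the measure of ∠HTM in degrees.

∠HTM = 82°

1. ∠KHV = 36°  [same arc VK]
2. ∠HVM = 46°  [△VMH]
3. ∠HTV = 98°  [△VTH]
4. ∠HTM = 82°  [linear pair at T on VM]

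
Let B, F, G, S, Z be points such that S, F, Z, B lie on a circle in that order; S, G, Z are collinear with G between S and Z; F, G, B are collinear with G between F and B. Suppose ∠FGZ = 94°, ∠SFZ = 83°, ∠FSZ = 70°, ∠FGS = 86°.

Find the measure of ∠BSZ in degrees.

∠BSZ = 59°

1. ∠BGS = 94°  [vertical angles at G]
2. ∠FZS = 27°  [△SFZ]
3. ∠FBS = 27°  [same arc SF]
4. ∠BSZ = 59°  [△SGB]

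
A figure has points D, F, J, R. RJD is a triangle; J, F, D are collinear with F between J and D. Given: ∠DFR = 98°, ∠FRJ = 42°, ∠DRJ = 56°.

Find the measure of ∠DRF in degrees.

1. ∠JFR = 82°  [linear pair at F on JD]
2. ∠FJR = 56°  [△RJF]
3. ∠DJR = 56°  [F on ray JD]
4. ∠JDR = 68°  [△RJD]
5. ∠FDR = 68°  [F on ray DJ]
6. ∠DRF = 14°  [△RFD]

∠DRF = 14°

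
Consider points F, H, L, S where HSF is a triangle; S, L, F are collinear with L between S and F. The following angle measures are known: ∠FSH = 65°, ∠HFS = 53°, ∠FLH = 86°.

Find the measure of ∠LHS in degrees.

∠LHS = 21°

1. ∠HSL = 65°  [L on ray SF]
2. ∠HLS = 94°  [linear pair at L on SF]
3. ∠LHS = 21°  [△HSL]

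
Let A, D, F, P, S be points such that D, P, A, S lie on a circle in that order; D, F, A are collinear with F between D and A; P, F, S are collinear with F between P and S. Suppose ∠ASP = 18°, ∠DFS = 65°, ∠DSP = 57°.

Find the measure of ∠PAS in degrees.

∠PAS = 104°

1. ∠AFP = 65°  [vertical angles at F]
2. ∠DAP = 57°  [same arc DP]
3. ∠APS = 58°  [△PFA]
4. ∠PAS = 104°  [△PAS]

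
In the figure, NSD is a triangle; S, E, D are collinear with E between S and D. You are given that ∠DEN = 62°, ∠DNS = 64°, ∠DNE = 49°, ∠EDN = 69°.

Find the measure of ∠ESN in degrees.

1. ∠NDS = 69°  [E on ray DS]
2. ∠DSN = 47°  [△NSD]
3. ∠ESN = 47°  [E on ray SD]

∠ESN = 47°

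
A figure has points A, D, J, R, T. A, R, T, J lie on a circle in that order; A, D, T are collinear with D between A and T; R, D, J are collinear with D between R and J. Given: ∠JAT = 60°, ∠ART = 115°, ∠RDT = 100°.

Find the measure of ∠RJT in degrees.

∠RJT = 45°

1. ∠AJT = 65°  [cyclic ARTJ, opposite ∠R+∠J]
2. ∠ADJ = 100°  [vertical angles at D]
3. ∠ATJ = 55°  [△ATJ]
4. ∠JDT = 80°  [linear pair at D on AT]
5. ∠RJT = 45°  [△TDJ]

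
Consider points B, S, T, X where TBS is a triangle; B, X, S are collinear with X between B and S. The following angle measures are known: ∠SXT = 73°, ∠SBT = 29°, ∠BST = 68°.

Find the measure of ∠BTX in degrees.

∠BTX = 44°

1. ∠BXT = 107°  [linear pair at X on BS]
2. ∠TBX = 29°  [X on ray BS]
3. ∠BTX = 44°  [△TBX]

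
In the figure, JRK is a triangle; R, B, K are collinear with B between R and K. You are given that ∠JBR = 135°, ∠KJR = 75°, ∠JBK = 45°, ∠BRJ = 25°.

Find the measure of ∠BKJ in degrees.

1. ∠JRK = 25°  [B on ray RK]
2. ∠JKR = 80°  [△JRK]
3. ∠BKJ = 80°  [B on ray KR]

∠BKJ = 80°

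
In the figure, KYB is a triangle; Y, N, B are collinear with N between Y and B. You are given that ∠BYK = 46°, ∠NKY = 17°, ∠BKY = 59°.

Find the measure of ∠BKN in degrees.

∠BKN = 42°

1. ∠KBY = 75°  [△KYB]
2. ∠KYN = 46°  [N on ray YB]
3. ∠KNY = 117°  [△KYN]
4. ∠KBN = 75°  [N on ray BY]
5. ∠BNK = 63°  [linear pair at N on YB]
6. ∠BKN = 42°  [△KNB]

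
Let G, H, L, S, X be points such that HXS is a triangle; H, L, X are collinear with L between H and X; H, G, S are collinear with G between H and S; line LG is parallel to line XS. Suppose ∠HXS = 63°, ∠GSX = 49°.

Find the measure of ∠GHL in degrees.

∠GHL = 68°

1. ∠HSX = 49°  [G on ray SH]
2. ∠SHX = 68°  [△HXS]
3. ∠GHL = 68°  [L on HX, G on HS]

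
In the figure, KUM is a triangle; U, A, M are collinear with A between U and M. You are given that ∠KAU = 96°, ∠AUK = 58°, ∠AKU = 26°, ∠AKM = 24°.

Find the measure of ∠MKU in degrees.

∠MKU = 50°

1. ∠KAM = 84°  [linear pair at A on UM]
2. ∠KUM = 58°  [A on ray UM]
3. ∠AMK = 72°  [△KAM]
4. ∠KMU = 72°  [A on ray MU]
5. ∠MKU = 50°  [△KUM]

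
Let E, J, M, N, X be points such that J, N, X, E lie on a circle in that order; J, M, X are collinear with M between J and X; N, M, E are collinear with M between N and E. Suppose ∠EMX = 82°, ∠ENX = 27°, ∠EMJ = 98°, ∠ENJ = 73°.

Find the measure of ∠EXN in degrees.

1. ∠EJX = 27°  [same arc XE]
2. ∠JEN = 55°  [△JME]
3. ∠EJN = 52°  [△JNE]
4. ∠EXN = 128°  [cyclic JNXE, opposite ∠J+∠X]

∠EXN = 128°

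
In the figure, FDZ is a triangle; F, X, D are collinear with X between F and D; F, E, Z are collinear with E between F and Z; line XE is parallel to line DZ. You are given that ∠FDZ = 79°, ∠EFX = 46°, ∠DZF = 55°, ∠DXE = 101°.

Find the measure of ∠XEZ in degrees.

1. ∠EXF = 79°  [XE∥DZ, corresponding at X]
2. ∠FEX = 55°  [△FXE]
3. ∠XEZ = 125°  [linear pair at E on FZ]

∠XEZ = 125°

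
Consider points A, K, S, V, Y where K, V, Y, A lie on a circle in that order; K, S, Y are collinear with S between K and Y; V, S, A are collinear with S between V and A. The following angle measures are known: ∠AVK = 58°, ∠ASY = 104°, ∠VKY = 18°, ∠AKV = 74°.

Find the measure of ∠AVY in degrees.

1. ∠AYK = 58°  [same arc KA]
2. ∠VAY = 18°  [△YSA]
3. ∠AYV = 106°  [cyclic KVYA, opposite ∠K+∠Y]
4. ∠AVY = 56°  [△VYA]

∠AVY = 56°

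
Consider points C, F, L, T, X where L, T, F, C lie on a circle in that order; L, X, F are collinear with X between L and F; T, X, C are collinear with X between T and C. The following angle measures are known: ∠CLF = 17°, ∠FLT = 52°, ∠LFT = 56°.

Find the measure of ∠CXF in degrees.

1. ∠LCT = 56°  [same arc LT]
2. ∠CXL = 107°  [△LXC]
3. ∠CXF = 73°  [linear pair at X on LF]

∠CXF = 73°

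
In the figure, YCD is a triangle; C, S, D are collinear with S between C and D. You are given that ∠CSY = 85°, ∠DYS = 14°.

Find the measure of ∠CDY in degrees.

∠CDY = 71°

1. ∠DSY = 95°  [linear pair at S on CD]
2. ∠SDY = 71°  [△YSD]
3. ∠CDY = 71°  [S on ray DC]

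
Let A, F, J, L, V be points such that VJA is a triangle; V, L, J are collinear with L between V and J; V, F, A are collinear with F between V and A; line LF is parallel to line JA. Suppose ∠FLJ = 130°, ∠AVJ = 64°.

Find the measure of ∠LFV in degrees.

1. ∠FLV = 50°  [linear pair at L on VJ]
2. ∠FVL = 64°  [L on VJ, F on VA]
3. ∠LFV = 66°  [△VLF]

∠LFV = 66°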